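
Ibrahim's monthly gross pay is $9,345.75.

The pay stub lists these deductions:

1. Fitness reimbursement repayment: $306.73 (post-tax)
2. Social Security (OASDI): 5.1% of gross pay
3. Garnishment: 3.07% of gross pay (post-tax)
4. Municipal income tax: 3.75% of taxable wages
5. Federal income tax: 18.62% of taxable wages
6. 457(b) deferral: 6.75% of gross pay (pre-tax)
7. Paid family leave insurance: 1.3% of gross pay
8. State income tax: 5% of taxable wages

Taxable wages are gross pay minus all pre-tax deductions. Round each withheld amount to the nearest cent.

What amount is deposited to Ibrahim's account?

$5,137.87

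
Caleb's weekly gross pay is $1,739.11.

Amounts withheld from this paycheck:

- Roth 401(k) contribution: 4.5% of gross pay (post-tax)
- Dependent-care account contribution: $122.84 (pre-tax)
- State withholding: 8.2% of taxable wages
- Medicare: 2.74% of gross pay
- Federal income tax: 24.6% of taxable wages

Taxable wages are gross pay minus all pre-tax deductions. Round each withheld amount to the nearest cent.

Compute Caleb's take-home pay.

$960.23

Dependent-care account contribution: $122.84
Taxable wages = $1,739.11 − $122.84 = $1,616.27
Federal income tax: $1,616.27 × 0.246 = $397.60
State withholding: $1,616.27 × 0.082 = $132.53
Medicare: $1,739.11 × 0.0274 = $47.65
Roth 401(k) contribution: $1,739.11 × 0.045 = $78.26
Total deductions = $122.84 + $397.60 + $132.53 + $47.65 + $78.26 = $778.88
Net pay = $1,739.11 − $778.88 = $960.23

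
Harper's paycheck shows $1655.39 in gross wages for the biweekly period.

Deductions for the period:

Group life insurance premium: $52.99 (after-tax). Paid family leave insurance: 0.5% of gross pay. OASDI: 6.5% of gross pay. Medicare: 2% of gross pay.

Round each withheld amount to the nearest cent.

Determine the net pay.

OASDI: $1655.39 × 0.065 = $107.60
Medicare: $1655.39 × 0.02 = $33.11
Paid family leave insurance: $1655.39 × 0.005 = $8.28
Group life insurance premium: $52.99
Total deductions = $107.60 + $33.11 + $8.28 + $52.99 = $201.98
Net pay = $1655.39 − $201.98 = $1453.41

$1453.41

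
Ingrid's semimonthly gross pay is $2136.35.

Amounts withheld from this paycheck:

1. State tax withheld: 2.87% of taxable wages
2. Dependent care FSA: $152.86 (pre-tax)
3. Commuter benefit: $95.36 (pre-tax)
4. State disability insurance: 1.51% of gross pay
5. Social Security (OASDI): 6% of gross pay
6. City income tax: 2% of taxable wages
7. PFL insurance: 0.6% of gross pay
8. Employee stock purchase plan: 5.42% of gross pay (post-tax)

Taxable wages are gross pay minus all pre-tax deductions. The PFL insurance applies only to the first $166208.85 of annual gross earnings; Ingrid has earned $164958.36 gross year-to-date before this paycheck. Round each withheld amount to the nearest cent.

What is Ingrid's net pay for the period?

$1512.45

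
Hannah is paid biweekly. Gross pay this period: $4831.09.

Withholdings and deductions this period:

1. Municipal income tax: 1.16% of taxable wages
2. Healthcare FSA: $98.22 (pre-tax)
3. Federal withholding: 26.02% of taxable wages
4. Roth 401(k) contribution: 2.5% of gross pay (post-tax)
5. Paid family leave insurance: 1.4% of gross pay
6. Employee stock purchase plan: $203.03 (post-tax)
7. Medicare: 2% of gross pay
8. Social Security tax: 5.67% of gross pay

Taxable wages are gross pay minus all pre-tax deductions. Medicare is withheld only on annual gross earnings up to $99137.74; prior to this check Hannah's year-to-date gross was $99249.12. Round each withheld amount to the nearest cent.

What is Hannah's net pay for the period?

$2781.11

Healthcare FSA: $98.22
Taxable wages = $4831.09 − $98.22 = $4732.87
Federal withholding: $4732.87 × 0.2602 = $1231.49
Municipal income tax: $4732.87 × 0.0116 = $54.90
Paid family leave insurance: $4831.09 × 0.014 = $67.64
Medicare: annual cap $99137.74 already reached (YTD $99249.12), so $0.00
Social Security tax: $4831.09 × 0.0567 = $273.92
Employee stock purchase plan: $203.03
Roth 401(k) contribution: $4831.09 × 0.025 = $120.78
Total deductions = $98.22 + $1231.49 + $54.90 + $67.64 + $0.00 + $273.92 + $203.03 + $120.78 = $2049.98
Net pay = $4831.09 − $2049.98 = $2781.11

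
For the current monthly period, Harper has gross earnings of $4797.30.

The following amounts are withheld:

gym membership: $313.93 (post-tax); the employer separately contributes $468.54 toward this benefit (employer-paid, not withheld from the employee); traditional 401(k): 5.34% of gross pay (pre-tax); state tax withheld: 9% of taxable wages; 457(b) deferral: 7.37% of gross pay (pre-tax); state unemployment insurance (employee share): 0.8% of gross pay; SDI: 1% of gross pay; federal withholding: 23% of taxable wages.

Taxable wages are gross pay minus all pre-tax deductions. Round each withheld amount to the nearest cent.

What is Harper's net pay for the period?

$2447.26

457(b) deferral: $4797.30 × 0.0737 = $353.56
Traditional 401(k): $4797.30 × 0.0534 = $256.18
Pre-tax total = $353.56 + $256.18 = $609.74
Taxable wages = $4797.30 − $609.74 = $4187.56
State tax withheld: $4187.56 × 0.09 = $376.88
Federal withholding: $4187.56 × 0.23 = $963.14
State unemployment insurance (employee share): $4797.30 × 0.008 = $38.38
SDI: $4797.30 × 0.01 = $47.97
Gym membership: $313.93
(Employer's $468.54 toward gym membership is not withheld from the employee.)
Total deductions = $353.56 + $256.18 + $376.88 + $963.14 + $38.38 + $47.97 + $313.93 = $2350.04
Net pay = $4797.30 − $2350.04 = $2447.26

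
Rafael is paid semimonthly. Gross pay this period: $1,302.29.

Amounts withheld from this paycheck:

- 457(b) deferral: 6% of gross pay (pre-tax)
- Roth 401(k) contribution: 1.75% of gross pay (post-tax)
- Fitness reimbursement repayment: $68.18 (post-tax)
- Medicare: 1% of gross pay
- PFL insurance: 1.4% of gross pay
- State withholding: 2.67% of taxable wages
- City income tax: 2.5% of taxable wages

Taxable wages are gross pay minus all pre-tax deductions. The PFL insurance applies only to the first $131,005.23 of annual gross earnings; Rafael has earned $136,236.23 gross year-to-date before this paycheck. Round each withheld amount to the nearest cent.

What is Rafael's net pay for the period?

457(b) deferral: $1,302.29 × 0.06 = $78.14
Taxable wages = $1,302.29 − $78.14 = $1,224.15
State withholding: $1,224.15 × 0.0267 = $32.68
City income tax: $1,224.15 × 0.025 = $30.60
Medicare: $1,302.29 × 0.01 = $13.02
PFL insurance: annual cap $131,005.23 already reached (YTD $136,236.23), so $0.00
Fitness reimbursement repayment: $68.18
Roth 401(k) contribution: $1,302.29 × 0.0175 = $22.79
Total deductions = $78.14 + $32.68 + $30.60 + $13.02 + $0.00 + $68.18 + $22.79 = $245.41
Net pay = $1,302.29 − $245.41 = $1,056.88

$1,056.88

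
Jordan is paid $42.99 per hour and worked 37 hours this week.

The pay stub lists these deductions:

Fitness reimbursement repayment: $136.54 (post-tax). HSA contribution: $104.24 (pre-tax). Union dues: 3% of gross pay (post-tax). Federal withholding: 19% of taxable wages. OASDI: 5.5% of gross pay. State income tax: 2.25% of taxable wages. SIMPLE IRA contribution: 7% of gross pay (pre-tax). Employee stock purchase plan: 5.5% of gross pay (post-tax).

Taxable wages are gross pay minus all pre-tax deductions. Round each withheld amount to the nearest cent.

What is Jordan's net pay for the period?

$723.63

Gross pay: 37 × $42.99 = $1590.63
HSA contribution: $104.24
SIMPLE IRA contribution: $1590.63 × 0.07 = $111.34
Pre-tax total = $104.24 + $111.34 = $215.58
Taxable wages = $1590.63 − $215.58 = $1375.05
State income tax: $1375.05 × 0.0225 = $30.94
Federal withholding: $1375.05 × 0.19 = $261.26
OASDI: $1590.63 × 0.055 = $87.48
Employee stock purchase plan: $1590.63 × 0.055 = $87.48
Union dues: $1590.63 × 0.03 = $47.72
Fitness reimbursement repayment: $136.54
Total deductions = $104.24 + $111.34 + $30.94 + $261.26 + $87.48 + $87.48 + $47.72 + $136.54 = $867.00
Net pay = $1590.63 − $867.00 = $723.63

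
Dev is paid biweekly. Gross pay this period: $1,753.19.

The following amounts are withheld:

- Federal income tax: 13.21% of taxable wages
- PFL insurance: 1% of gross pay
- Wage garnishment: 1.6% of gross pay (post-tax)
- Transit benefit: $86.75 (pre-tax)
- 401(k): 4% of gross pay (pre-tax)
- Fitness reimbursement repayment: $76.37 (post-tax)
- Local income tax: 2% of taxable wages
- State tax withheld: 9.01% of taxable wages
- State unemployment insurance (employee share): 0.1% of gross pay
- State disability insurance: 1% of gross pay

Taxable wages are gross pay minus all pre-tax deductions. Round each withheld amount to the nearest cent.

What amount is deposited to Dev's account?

$1,068.45

Transit benefit: $86.75
401(k): $1,753.19 × 0.04 = $70.13
Pre-tax total = $86.75 + $70.13 = $156.88
Taxable wages = $1,753.19 − $156.88 = $1,596.31
Federal income tax: $1,596.31 × 0.1321 = $210.87
Local income tax: $1,596.31 × 0.02 = $31.93
State tax withheld: $1,596.31 × 0.0901 = $143.83
PFL insurance: $1,753.19 × 0.01 = $17.53
State disability insurance: $1,753.19 × 0.01 = $17.53
State unemployment insurance (employee share): $1,753.19 × 0.001 = $1.75
Fitness reimbursement repayment: $76.37
Wage garnishment: $1,753.19 × 0.016 = $28.05
Total deductions = $86.75 + $70.13 + $210.87 + $31.93 + $143.83 + $17.53 + $17.53 + $1.75 + $76.37 + $28.05 = $684.74
Net pay = $1,753.19 − $684.74 = $1,068.45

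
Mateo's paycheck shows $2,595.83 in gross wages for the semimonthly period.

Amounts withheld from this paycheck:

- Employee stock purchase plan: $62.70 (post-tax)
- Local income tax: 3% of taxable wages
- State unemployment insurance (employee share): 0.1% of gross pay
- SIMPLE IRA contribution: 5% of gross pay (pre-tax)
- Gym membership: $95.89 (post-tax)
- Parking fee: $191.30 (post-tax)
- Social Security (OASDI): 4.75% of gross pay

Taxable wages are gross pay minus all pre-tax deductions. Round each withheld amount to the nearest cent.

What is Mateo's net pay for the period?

$1,916.27

SIMPLE IRA contribution: $2,595.83 × 0.05 = $129.79
Taxable wages = $2,595.83 − $129.79 = $2,466.04
Local income tax: $2,466.04 × 0.03 = $73.98
Social Security (OASDI): $2,595.83 × 0.0475 = $123.30
State unemployment insurance (employee share): $2,595.83 × 0.001 = $2.60
Employee stock purchase plan: $62.70
Gym membership: $95.89
Parking fee: $191.30
Total deductions = $129.79 + $73.98 + $123.30 + $2.60 + $62.70 + $95.89 + $191.30 = $679.56
Net pay = $2,595.83 − $679.56 = $1,916.27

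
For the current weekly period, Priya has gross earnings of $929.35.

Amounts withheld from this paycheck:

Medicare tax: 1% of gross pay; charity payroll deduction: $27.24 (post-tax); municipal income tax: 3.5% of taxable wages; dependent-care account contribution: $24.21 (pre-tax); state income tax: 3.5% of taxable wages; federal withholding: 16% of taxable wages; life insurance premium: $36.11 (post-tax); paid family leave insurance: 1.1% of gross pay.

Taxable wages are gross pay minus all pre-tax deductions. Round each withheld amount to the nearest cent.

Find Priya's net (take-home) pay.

Dependent-care account contribution: $24.21
Taxable wages = $929.35 − $24.21 = $905.14
State income tax: $905.14 × 0.035 = $31.68
Federal withholding: $905.14 × 0.16 = $144.82
Municipal income tax: $905.14 × 0.035 = $31.68
Medicare tax: $929.35 × 0.01 = $9.29
Paid family leave insurance: $929.35 × 0.011 = $10.22
Charity payroll deduction: $27.24
Life insurance premium: $36.11
Total deductions = $24.21 + $31.68 + $144.82 + $31.68 + $9.29 + $10.22 + $27.24 + $36.11 = $315.25
Net pay = $929.35 − $315.25 = $614.10

$614.10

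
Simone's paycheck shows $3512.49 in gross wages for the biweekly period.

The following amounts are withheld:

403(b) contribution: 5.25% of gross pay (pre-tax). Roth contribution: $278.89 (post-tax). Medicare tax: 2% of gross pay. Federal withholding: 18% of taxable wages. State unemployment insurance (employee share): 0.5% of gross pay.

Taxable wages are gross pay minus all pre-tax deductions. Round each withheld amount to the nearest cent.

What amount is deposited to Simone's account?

$2362.33

403(b) contribution: $3512.49 × 0.0525 = $184.41
Taxable wages = $3512.49 − $184.41 = $3328.08
Federal withholding: $3328.08 × 0.18 = $599.05
State unemployment insurance (employee share): $3512.49 × 0.005 = $17.56
Medicare tax: $3512.49 × 0.02 = $70.25
Roth contribution: $278.89
Total deductions = $184.41 + $599.05 + $17.56 + $70.25 + $278.89 = $1150.16
Net pay = $3512.49 − $1150.16 = $2362.33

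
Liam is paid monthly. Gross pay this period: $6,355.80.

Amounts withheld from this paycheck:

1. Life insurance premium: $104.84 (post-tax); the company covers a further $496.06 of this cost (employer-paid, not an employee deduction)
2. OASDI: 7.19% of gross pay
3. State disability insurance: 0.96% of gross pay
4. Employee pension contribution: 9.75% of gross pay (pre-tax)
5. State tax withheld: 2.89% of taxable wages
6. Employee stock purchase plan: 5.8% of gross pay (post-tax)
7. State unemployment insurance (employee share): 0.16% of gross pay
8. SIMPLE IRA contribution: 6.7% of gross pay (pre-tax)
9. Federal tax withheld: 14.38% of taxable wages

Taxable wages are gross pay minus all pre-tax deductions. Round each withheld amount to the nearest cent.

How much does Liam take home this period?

$3,391.53

SIMPLE IRA contribution: $6,355.80 × 0.067 = $425.84
Employee pension contribution: $6,355.80 × 0.0975 = $619.69
Pre-tax total = $425.84 + $619.69 = $1,045.53
Taxable wages = $6,355.80 − $1,045.53 = $5,310.27
State tax withheld: $5,310.27 × 0.0289 = $153.47
Federal tax withheld: $5,310.27 × 0.1438 = $763.62
OASDI: $6,355.80 × 0.0719 = $456.98
State unemployment insurance (employee share): $6,355.80 × 0.0016 = $10.17
State disability insurance: $6,355.80 × 0.0096 = $61.02
Employee stock purchase plan: $6,355.80 × 0.058 = $368.64
Life insurance premium: $104.84
(Employer's $496.06 toward life insurance premium is not withheld from the employee.)
Total deductions = $425.84 + $619.69 + $153.47 + $763.62 + $456.98 + $10.17 + $61.02 + $368.64 + $104.84 = $2,964.27
Net pay = $6,355.80 − $2,964.27 = $3,391.53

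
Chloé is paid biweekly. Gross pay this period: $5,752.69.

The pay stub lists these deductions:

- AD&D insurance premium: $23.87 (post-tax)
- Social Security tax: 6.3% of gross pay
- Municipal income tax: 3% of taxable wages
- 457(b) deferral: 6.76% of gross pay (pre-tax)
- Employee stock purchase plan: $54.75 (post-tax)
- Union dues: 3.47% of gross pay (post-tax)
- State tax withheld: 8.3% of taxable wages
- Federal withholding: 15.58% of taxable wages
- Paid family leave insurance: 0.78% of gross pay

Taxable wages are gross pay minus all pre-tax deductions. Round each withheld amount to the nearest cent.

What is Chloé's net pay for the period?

457(b) deferral: $5,752.69 × 0.0676 = $388.88
Taxable wages = $5,752.69 − $388.88 = $5,363.81
Federal withholding: $5,363.81 × 0.1558 = $835.68
Municipal income tax: $5,363.81 × 0.03 = $160.91
State tax withheld: $5,363.81 × 0.083 = $445.20
Paid family leave insurance: $5,752.69 × 0.0078 = $44.87
Social Security tax: $5,752.69 × 0.063 = $362.42
AD&D insurance premium: $23.87
Employee stock purchase plan: $54.75
Union dues: $5,752.69 × 0.0347 = $199.62
Total deductions = $388.88 + $835.68 + $160.91 + $445.20 + $44.87 + $362.42 + $23.87 + $54.75 + $199.62 = $2,516.20
Net pay = $5,752.69 − $2,516.20 = $3,236.49

$3,236.49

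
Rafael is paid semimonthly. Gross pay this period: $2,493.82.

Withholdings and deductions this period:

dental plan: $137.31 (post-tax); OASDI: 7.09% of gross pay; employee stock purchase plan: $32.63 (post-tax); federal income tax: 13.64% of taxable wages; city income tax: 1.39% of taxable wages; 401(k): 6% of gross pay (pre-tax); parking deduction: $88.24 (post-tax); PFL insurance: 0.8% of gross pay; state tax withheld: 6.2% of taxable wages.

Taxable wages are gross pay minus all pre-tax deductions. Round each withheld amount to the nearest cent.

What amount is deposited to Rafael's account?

401(k): $2,493.82 × 0.06 = $149.63
Taxable wages = $2,493.82 − $149.63 = $2,344.19
State tax withheld: $2,344.19 × 0.062 = $145.34
Federal income tax: $2,344.19 × 0.1364 = $319.75
City income tax: $2,344.19 × 0.0139 = $32.58
OASDI: $2,493.82 × 0.0709 = $176.81
PFL insurance: $2,493.82 × 0.008 = $19.95
Dental plan: $137.31
Parking deduction: $88.24
Employee stock purchase plan: $32.63
Total deductions = $149.63 + $145.34 + $319.75 + $32.58 + $176.81 + $19.95 + $137.31 + $88.24 + $32.63 = $1,102.24
Net pay = $2,493.82 − $1,102.24 = $1,391.58

$1,391.58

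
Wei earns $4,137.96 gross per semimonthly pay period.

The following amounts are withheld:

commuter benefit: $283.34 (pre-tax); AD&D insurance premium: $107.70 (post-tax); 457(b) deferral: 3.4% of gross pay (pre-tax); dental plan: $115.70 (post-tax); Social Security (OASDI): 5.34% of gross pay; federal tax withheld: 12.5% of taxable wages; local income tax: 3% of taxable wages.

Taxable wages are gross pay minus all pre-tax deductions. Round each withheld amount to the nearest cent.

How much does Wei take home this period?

457(b) deferral: $4,137.96 × 0.034 = $140.69
Commuter benefit: $283.34
Pre-tax total = $140.69 + $283.34 = $424.03
Taxable wages = $4,137.96 − $424.03 = $3,713.93
Federal tax withheld: $3,713.93 × 0.125 = $464.24
Local income tax: $3,713.93 × 0.03 = $111.42
Social Security (OASDI): $4,137.96 × 0.0534 = $220.97
AD&D insurance premium: $107.70
Dental plan: $115.70
Total deductions = $140.69 + $283.34 + $464.24 + $111.42 + $220.97 + $107.70 + $115.70 = $1,444.06
Net pay = $4,137.96 − $1,444.06 = $2,693.90

$2,693.90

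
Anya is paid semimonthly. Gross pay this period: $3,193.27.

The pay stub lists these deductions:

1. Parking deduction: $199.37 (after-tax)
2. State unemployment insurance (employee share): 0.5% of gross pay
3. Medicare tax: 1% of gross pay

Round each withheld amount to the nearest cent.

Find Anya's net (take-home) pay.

$2,946.00

State unemployment insurance (employee share): $3,193.27 × 0.005 = $15.97
Medicare tax: $3,193.27 × 0.01 = $31.93
Parking deduction: $199.37
Total deductions = $15.97 + $31.93 + $199.37 = $247.27
Net pay = $3,193.27 − $247.27 = $2,946.00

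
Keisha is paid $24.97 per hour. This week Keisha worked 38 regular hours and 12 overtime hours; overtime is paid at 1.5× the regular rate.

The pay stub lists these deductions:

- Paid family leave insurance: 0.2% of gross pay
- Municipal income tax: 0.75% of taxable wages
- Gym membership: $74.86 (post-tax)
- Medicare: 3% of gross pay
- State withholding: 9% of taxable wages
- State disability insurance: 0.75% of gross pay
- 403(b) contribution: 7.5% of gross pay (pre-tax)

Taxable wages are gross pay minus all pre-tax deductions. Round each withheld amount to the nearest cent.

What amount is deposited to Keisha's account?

$1,037.24

Regular pay: 38 × $24.97 = $948.86
Overtime pay: 12 × $24.97 × 1.5 = $449.46
Gross pay = $948.86 + $449.46 = $1,398.32
403(b) contribution: $1,398.32 × 0.075 = $104.87
Taxable wages = $1,398.32 − $104.87 = $1,293.45
State withholding: $1,293.45 × 0.09 = $116.41
Municipal income tax: $1,293.45 × 0.0075 = $9.70
Medicare: $1,398.32 × 0.03 = $41.95
Paid family leave insurance: $1,398.32 × 0.002 = $2.80
State disability insurance: $1,398.32 × 0.0075 = $10.49
Gym membership: $74.86
Total deductions = $104.87 + $116.41 + $9.70 + $41.95 + $2.80 + $10.49 + $74.86 = $361.08
Net pay = $1,398.32 − $361.08 = $1,037.24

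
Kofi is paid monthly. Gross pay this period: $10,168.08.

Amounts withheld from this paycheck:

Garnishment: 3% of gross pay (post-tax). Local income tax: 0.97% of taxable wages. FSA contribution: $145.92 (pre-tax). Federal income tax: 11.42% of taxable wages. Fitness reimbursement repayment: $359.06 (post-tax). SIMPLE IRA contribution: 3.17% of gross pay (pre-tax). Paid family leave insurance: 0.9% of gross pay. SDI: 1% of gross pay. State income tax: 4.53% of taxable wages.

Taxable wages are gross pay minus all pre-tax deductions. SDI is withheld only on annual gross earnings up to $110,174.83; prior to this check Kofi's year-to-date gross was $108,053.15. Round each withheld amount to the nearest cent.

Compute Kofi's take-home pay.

FSA contribution: $145.92
SIMPLE IRA contribution: $10,168.08 × 0.0317 = $322.33
Pre-tax total = $145.92 + $322.33 = $468.25
Taxable wages = $10,168.08 − $468.25 = $9,699.83
Federal income tax: $9,699.83 × 0.1142 = $1,107.72
State income tax: $9,699.83 × 0.0453 = $439.40
Local income tax: $9,699.83 × 0.0097 = $94.09
SDI: only $110,174.83 − $108,053.15 = $2,121.68 of this check is subject → $2,121.68 × 0.01 = $21.22
Paid family leave insurance: $10,168.08 × 0.009 = $91.51
Garnishment: $10,168.08 × 0.03 = $305.04
Fitness reimbursement repayment: $359.06
Total deductions = $145.92 + $322.33 + $1,107.72 + $439.40 + $94.09 + $21.22 + $91.51 + $305.04 + $359.06 = $2,886.29
Net pay = $10,168.08 − $2,886.29 = $7,281.79

$7,281.79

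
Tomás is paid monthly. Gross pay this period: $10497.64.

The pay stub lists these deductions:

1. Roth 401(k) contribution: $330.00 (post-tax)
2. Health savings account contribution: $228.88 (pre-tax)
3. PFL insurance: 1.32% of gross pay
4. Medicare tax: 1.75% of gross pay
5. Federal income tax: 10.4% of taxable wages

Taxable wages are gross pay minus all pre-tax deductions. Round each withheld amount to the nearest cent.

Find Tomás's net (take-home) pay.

$8548.53

Health savings account contribution: $228.88
Taxable wages = $10497.64 − $228.88 = $10268.76
Federal income tax: $10268.76 × 0.104 = $1067.95
PFL insurance: $10497.64 × 0.0132 = $138.57
Medicare tax: $10497.64 × 0.0175 = $183.71
Roth 401(k) contribution: $330.00
Total deductions = $228.88 + $1067.95 + $138.57 + $183.71 + $330.00 = $1949.11
Net pay = $10497.64 − $1949.11 = $8548.53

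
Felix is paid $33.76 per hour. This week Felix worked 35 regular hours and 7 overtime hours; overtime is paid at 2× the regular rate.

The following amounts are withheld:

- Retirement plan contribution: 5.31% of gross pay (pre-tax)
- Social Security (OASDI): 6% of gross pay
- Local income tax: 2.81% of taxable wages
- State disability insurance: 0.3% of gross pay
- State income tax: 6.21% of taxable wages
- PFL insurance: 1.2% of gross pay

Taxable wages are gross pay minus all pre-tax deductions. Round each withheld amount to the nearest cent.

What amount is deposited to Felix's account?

$1,301.05

Regular pay: 35 × $33.76 = $1,181.60
Overtime pay: 7 × $33.76 × 2 = $472.64
Gross pay = $1,181.60 + $472.64 = $1,654.24
Retirement plan contribution: $1,654.24 × 0.0531 = $87.84
Taxable wages = $1,654.24 − $87.84 = $1,566.40
Local income tax: $1,566.40 × 0.0281 = $44.02
State income tax: $1,566.40 × 0.0621 = $97.27
State disability insurance: $1,654.24 × 0.003 = $4.96
Social Security (OASDI): $1,654.24 × 0.06 = $99.25
PFL insurance: $1,654.24 × 0.012 = $19.85
Total deductions = $87.84 + $44.02 + $97.27 + $4.96 + $99.25 + $19.85 = $353.19
Net pay = $1,654.24 − $353.19 = $1,301.05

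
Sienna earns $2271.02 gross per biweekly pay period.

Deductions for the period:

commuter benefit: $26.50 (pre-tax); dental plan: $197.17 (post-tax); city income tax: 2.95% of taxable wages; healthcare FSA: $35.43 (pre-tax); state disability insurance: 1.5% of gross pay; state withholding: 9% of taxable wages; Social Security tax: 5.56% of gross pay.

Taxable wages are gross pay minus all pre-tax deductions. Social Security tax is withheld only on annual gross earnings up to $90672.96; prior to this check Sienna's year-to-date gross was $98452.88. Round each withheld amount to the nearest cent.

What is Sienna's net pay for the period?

$1713.86

Healthcare FSA: $35.43
Commuter benefit: $26.50
Pre-tax total = $35.43 + $26.50 = $61.93
Taxable wages = $2271.02 − $61.93 = $2209.09
City income tax: $2209.09 × 0.0295 = $65.17
State withholding: $2209.09 × 0.09 = $198.82
Social Security tax: annual cap $90672.96 already reached (YTD $98452.88), so $0.00
State disability insurance: $2271.02 × 0.015 = $34.07
Dental plan: $197.17
Total deductions = $35.43 + $26.50 + $65.17 + $198.82 + $0.00 + $34.07 + $197.17 = $557.16
Net pay = $2271.02 − $557.16 = $1713.86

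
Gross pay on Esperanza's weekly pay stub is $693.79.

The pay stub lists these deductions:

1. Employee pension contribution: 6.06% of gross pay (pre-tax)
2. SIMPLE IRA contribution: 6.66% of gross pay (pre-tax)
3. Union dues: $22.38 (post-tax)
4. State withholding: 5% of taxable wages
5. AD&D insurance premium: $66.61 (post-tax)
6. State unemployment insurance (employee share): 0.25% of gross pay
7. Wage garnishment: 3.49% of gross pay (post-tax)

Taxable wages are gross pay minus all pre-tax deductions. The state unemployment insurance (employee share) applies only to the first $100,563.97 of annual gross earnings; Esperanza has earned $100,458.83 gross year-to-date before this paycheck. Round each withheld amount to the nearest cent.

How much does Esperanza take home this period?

$461.80

SIMPLE IRA contribution: $693.79 × 0.0666 = $46.21
Employee pension contribution: $693.79 × 0.0606 = $42.04
Pre-tax total = $46.21 + $42.04 = $88.25
Taxable wages = $693.79 − $88.25 = $605.54
State withholding: $605.54 × 0.05 = $30.28
State unemployment insurance (employee share): only $100,563.97 − $100,458.83 = $105.14 of this check is subject → $105.14 × 0.0025 = $0.26
AD&D insurance premium: $66.61
Wage garnishment: $693.79 × 0.0349 = $24.21
Union dues: $22.38
Total deductions = $46.21 + $42.04 + $30.28 + $0.26 + $66.61 + $24.21 + $22.38 = $231.99
Net pay = $693.79 − $231.99 = $461.80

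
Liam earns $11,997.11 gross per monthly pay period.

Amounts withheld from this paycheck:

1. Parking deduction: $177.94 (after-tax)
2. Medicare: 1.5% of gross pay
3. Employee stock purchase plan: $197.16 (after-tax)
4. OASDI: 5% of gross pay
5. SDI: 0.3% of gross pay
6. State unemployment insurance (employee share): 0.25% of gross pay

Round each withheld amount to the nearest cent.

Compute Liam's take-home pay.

$10,776.21

OASDI: $11,997.11 × 0.05 = $599.86
Medicare: $11,997.11 × 0.015 = $179.96
State unemployment insurance (employee share): $11,997.11 × 0.0025 = $29.99
SDI: $11,997.11 × 0.003 = $35.99
Employee stock purchase plan: $197.16
Parking deduction: $177.94
Total deductions = $599.86 + $179.96 + $29.99 + $35.99 + $197.16 + $177.94 = $1,220.90
Net pay = $11,997.11 − $1,220.90 = $10,776.21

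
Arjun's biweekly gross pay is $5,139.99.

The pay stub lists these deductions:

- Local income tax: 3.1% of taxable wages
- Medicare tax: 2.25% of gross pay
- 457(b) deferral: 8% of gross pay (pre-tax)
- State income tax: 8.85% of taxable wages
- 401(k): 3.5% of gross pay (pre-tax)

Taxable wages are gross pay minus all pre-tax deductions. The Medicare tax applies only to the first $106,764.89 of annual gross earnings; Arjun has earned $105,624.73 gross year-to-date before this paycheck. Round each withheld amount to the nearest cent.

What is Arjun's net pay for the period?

457(b) deferral: $5,139.99 × 0.08 = $411.20
401(k): $5,139.99 × 0.035 = $179.90
Pre-tax total = $411.20 + $179.90 = $591.10
Taxable wages = $5,139.99 − $591.10 = $4,548.89
State income tax: $4,548.89 × 0.0885 = $402.58
Local income tax: $4,548.89 × 0.031 = $141.02
Medicare tax: only $106,764.89 − $105,624.73 = $1,140.16 of this check is subject → $1,140.16 × 0.0225 = $25.65
Total deductions = $411.20 + $179.90 + $402.58 + $141.02 + $25.65 = $1,160.35
Net pay = $5,139.99 − $1,160.35 = $3,979.64

$3,979.64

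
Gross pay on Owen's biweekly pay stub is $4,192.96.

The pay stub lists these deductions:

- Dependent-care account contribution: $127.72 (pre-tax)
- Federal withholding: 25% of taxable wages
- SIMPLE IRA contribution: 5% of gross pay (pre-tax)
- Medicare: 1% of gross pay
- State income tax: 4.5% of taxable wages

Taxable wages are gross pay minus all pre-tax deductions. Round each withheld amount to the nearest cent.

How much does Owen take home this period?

$2,676.26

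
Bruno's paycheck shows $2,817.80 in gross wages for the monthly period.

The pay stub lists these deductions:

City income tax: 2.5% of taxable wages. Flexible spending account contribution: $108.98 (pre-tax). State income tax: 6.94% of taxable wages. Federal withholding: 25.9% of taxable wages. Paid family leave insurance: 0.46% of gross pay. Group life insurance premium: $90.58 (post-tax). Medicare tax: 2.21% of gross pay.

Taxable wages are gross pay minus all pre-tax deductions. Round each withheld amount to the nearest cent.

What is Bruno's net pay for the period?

$1,585.72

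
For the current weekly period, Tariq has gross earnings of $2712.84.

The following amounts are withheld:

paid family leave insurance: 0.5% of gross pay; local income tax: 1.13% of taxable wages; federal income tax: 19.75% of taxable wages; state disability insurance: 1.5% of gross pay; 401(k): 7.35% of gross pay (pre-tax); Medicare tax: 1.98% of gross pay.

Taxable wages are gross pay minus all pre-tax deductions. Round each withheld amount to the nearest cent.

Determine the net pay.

401(k): $2712.84 × 0.0735 = $199.39
Taxable wages = $2712.84 − $199.39 = $2513.45
Federal income tax: $2513.45 × 0.1975 = $496.41
Local income tax: $2513.45 × 0.0113 = $28.40
State disability insurance: $2712.84 × 0.015 = $40.69
Medicare tax: $2712.84 × 0.0198 = $53.71
Paid family leave insurance: $2712.84 × 0.005 = $13.56
Total deductions = $199.39 + $496.41 + $28.40 + $40.69 + $53.71 + $13.56 = $832.16
Net pay = $2712.84 − $832.16 = $1880.68

$1880.68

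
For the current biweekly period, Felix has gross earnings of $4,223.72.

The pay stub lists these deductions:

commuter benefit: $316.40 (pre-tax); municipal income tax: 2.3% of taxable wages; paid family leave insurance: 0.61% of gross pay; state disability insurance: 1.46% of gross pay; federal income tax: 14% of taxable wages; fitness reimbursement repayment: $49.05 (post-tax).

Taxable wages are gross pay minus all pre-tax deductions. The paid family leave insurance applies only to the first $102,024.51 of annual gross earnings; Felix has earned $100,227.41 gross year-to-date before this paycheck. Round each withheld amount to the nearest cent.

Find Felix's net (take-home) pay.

$3,148.75

Commuter benefit: $316.40
Taxable wages = $4,223.72 − $316.40 = $3,907.32
Municipal income tax: $3,907.32 × 0.023 = $89.87
Federal income tax: $3,907.32 × 0.14 = $547.02
Paid family leave insurance: only $102,024.51 − $100,227.41 = $1,797.10 of this check is subject → $1,797.10 × 0.0061 = $10.96
State disability insurance: $4,223.72 × 0.0146 = $61.67
Fitness reimbursement repayment: $49.05
Total deductions = $316.40 + $89.87 + $547.02 + $10.96 + $61.67 + $49.05 = $1,074.97
Net pay = $4,223.72 − $1,074.97 = $3,148.75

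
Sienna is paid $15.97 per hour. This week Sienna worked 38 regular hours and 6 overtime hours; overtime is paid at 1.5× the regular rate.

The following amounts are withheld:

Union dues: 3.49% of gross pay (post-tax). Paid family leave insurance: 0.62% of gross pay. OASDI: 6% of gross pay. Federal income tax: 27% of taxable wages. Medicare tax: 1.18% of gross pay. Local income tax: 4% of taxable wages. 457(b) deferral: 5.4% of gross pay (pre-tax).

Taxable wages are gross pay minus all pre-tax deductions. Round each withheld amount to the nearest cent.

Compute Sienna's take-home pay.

$405.19

Regular pay: 38 × $15.97 = $606.86
Overtime pay: 6 × $15.97 × 1.5 = $143.73
Gross pay = $606.86 + $143.73 = $750.59
457(b) deferral: $750.59 × 0.054 = $40.53
Taxable wages = $750.59 − $40.53 = $710.06
Local income tax: $710.06 × 0.04 = $28.40
Federal income tax: $710.06 × 0.27 = $191.72
OASDI: $750.59 × 0.06 = $45.04
Medicare tax: $750.59 × 0.0118 = $8.86
Paid family leave insurance: $750.59 × 0.0062 = $4.65
Union dues: $750.59 × 0.0349 = $26.20
Total deductions = $40.53 + $28.40 + $191.72 + $45.04 + $8.86 + $4.65 + $26.20 = $345.40
Net pay = $750.59 − $345.40 = $405.19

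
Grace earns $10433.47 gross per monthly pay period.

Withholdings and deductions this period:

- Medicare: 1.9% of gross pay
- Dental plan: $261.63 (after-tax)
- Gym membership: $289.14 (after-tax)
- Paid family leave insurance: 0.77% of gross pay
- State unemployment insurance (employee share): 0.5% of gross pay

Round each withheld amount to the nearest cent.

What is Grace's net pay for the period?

$9551.95

Paid family leave insurance: $10433.47 × 0.0077 = $80.34
Medicare: $10433.47 × 0.019 = $198.24
State unemployment insurance (employee share): $10433.47 × 0.005 = $52.17
Gym membership: $289.14
Dental plan: $261.63
Total deductions = $80.34 + $198.24 + $52.17 + $289.14 + $261.63 = $881.52
Net pay = $10433.47 − $881.52 = $9551.95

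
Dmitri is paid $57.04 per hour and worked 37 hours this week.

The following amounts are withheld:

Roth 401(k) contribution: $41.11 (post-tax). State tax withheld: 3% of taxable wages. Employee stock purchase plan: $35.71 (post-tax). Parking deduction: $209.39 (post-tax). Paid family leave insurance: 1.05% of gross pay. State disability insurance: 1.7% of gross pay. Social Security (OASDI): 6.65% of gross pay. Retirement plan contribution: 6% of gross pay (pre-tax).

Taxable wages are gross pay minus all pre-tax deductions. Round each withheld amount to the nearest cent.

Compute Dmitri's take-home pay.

$1,439.73

Gross pay: 37 × $57.04 = $2,110.48
Retirement plan contribution: $2,110.48 × 0.06 = $126.63
Taxable wages = $2,110.48 − $126.63 = $1,983.85
State tax withheld: $1,983.85 × 0.03 = $59.52
Social Security (OASDI): $2,110.48 × 0.0665 = $140.35
Paid family leave insurance: $2,110.48 × 0.0105 = $22.16
State disability insurance: $2,110.48 × 0.017 = $35.88
Parking deduction: $209.39
Employee stock purchase plan: $35.71
Roth 401(k) contribution: $41.11
Total deductions = $126.63 + $59.52 + $140.35 + $22.16 + $35.88 + $209.39 + $35.71 + $41.11 = $670.75
Net pay = $2,110.48 − $670.75 = $1,439.73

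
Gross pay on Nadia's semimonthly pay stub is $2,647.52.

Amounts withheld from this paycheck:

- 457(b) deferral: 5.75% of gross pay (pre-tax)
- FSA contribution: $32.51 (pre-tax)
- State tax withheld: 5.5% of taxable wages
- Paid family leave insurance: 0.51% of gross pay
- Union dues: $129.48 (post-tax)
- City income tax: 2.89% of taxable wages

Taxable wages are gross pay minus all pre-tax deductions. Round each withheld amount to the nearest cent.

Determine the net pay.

FSA contribution: $32.51
457(b) deferral: $2,647.52 × 0.0575 = $152.23
Pre-tax total = $32.51 + $152.23 = $184.74
Taxable wages = $2,647.52 − $184.74 = $2,462.78
City income tax: $2,462.78 × 0.0289 = $71.17
State tax withheld: $2,462.78 × 0.055 = $135.45
Paid family leave insurance: $2,647.52 × 0.0051 = $13.50
Union dues: $129.48
Total deductions = $32.51 + $152.23 + $71.17 + $135.45 + $13.50 + $129.48 = $534.34
Net pay = $2,647.52 − $534.34 = $2,113.18

$2,113.18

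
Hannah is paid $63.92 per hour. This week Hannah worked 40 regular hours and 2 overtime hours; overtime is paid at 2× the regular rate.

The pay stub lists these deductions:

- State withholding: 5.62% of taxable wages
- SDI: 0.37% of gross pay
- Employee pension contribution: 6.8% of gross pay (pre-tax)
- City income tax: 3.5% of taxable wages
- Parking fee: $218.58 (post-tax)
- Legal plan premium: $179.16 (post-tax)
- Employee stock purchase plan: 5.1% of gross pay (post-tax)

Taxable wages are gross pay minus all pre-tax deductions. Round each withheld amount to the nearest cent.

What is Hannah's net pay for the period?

$1,830.59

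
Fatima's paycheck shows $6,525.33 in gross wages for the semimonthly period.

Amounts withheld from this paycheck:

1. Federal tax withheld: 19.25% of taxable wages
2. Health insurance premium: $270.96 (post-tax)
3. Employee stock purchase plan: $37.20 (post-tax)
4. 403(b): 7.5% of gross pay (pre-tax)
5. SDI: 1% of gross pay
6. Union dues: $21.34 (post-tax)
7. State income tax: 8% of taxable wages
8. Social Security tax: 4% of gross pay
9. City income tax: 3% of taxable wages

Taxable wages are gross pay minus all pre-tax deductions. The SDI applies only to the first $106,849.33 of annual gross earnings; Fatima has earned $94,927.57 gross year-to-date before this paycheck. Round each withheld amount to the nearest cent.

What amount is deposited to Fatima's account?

403(b): $6,525.33 × 0.075 = $489.40
Taxable wages = $6,525.33 − $489.40 = $6,035.93
State income tax: $6,035.93 × 0.08 = $482.87
Federal tax withheld: $6,035.93 × 0.1925 = $1,161.92
City income tax: $6,035.93 × 0.03 = $181.08
Social Security tax: $6,525.33 × 0.04 = $261.01
SDI: cap not yet reached, full $6,525.33 is subject → $6,525.33 × 0.01 = $65.25
Union dues: $21.34
Health insurance premium: $270.96
Employee stock purchase plan: $37.20
Total deductions = $489.40 + $482.87 + $1,161.92 + $181.08 + $261.01 + $65.25 + $21.34 + $270.96 + $37.20 = $2,971.03
Net pay = $6,525.33 − $2,971.03 = $3,554.30

$3,554.30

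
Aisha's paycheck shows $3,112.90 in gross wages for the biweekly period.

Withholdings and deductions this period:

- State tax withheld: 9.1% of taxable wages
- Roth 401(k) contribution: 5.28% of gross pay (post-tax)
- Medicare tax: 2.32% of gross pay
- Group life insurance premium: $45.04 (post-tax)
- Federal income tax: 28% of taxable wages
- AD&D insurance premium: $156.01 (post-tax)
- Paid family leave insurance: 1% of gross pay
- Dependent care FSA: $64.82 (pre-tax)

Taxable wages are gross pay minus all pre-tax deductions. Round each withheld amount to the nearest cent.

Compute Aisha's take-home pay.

Dependent care FSA: $64.82
Taxable wages = $3,112.90 − $64.82 = $3,048.08
State tax withheld: $3,048.08 × 0.091 = $277.38
Federal income tax: $3,048.08 × 0.28 = $853.46
Medicare tax: $3,112.90 × 0.0232 = $72.22
Paid family leave insurance: $3,112.90 × 0.01 = $31.13
Group life insurance premium: $45.04
AD&D insurance premium: $156.01
Roth 401(k) contribution: $3,112.90 × 0.0528 = $164.36
Total deductions = $64.82 + $277.38 + $853.46 + $72.22 + $31.13 + $45.04 + $156.01 + $164.36 = $1,664.42
Net pay = $3,112.90 − $1,664.42 = $1,448.48

$1,448.48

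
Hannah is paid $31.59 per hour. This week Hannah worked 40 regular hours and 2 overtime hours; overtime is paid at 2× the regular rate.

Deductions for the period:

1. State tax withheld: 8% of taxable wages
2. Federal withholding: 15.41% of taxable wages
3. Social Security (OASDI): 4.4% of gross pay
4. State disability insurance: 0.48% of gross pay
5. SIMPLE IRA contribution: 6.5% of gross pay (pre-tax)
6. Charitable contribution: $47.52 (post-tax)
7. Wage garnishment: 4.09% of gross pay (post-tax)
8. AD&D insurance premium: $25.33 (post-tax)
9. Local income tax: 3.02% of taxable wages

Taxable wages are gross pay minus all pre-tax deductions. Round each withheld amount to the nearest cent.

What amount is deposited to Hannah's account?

$758.59

Regular pay: 40 × $31.59 = $1,263.60
Overtime pay: 2 × $31.59 × 2 = $126.36
Gross pay = $1,263.60 + $126.36 = $1,389.96
SIMPLE IRA contribution: $1,389.96 × 0.065 = $90.35
Taxable wages = $1,389.96 − $90.35 = $1,299.61
Local income tax: $1,299.61 × 0.0302 = $39.25
Federal withholding: $1,299.61 × 0.1541 = $200.27
State tax withheld: $1,299.61 × 0.08 = $103.97
Social Security (OASDI): $1,389.96 × 0.044 = $61.16
State disability insurance: $1,389.96 × 0.0048 = $6.67
Charitable contribution: $47.52
AD&D insurance premium: $25.33
Wage garnishment: $1,389.96 × 0.0409 = $56.85
Total deductions = $90.35 + $39.25 + $200.27 + $103.97 + $61.16 + $6.67 + $47.52 + $25.33 + $56.85 = $631.37
Net pay = $1,389.96 − $631.37 = $758.59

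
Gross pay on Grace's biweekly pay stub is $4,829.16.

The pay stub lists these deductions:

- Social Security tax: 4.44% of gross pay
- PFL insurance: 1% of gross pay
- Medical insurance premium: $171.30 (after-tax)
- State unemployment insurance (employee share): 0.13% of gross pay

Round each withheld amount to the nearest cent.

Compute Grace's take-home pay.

$4,388.88

PFL insurance: $4,829.16 × 0.01 = $48.29
Social Security tax: $4,829.16 × 0.0444 = $214.41
State unemployment insurance (employee share): $4,829.16 × 0.0013 = $6.28
Medical insurance premium: $171.30
Total deductions = $48.29 + $214.41 + $6.28 + $171.30 = $440.28
Net pay = $4,829.16 − $440.28 = $4,388.88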